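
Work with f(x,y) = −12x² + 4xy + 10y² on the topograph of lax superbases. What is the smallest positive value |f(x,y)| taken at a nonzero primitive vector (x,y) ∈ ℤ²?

river: ρ → (10,16,-6)
river: ρ → (-6,20,4)
river: ρ → (4,20,-6)
river: ρ → (-6,16,10)
river: ρ → (10,4,-12)
river: ρ → (-12,20,2)
river: ρ → (2,20,-12)
river: ρ → (-12,4,10)
closes: descent 0, river 8
min |a| on river = 2

2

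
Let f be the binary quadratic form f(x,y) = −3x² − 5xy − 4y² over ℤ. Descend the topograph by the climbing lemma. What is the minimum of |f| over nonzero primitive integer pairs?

translate: b→-1 (≡5 mod 6), so (3,5,4)→(3,-1,2)
flip: (3,-1,2)→(2,1,3)
reduced (well bottom): (2,1,3) with a≤c, −a<b≤a
well minimum |f| = |-2| = 2 (negative-definite)

2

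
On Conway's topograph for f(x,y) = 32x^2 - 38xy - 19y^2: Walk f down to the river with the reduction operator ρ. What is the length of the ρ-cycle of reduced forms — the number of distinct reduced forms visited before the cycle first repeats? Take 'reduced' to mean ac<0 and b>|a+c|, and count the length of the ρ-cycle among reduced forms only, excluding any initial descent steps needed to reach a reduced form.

D = 3876, ⌊√D⌋ = 62
descent: ρ → (-19,38,32)  [lands on river]
river: ρ → (32,26,-25)
river: ρ → (-25,24,33)
river: ρ → (33,42,-16)
river: ρ → (-16,54,15)
river: ρ → (15,36,-43)
river: ρ → (-43,50,8)
river: ρ → (8,62,-1)
river: ρ → (-1,62,8)
river: ρ → (8,50,-43)
river: ρ → (-43,36,15)
river: ρ → (15,54,-16)
river: ρ → (-16,42,33)
river: ρ → (33,24,-25)
river: ρ → (-25,26,32)
river: ρ → (32,38,-19)
ρ-cycle length = 16 (tail of 1 descent step not counted)

16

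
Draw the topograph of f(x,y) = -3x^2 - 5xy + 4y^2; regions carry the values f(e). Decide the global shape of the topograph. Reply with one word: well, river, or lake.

D = b²−4ac = (-5)² − 4·(-3)·4 = 73
D > 0 non-square ⇒ indefinite ⇒ periodic river

river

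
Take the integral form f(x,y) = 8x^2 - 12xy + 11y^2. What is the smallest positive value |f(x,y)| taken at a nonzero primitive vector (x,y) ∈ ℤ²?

translate: b→4 (≡-12 mod 16), so (8,-12,11)→(8,4,7)
flip: (8,4,7)→(7,-4,8)
reduced (well bottom): (7,-4,8) with a≤c, −a<b≤a
well minimum = a = 7

7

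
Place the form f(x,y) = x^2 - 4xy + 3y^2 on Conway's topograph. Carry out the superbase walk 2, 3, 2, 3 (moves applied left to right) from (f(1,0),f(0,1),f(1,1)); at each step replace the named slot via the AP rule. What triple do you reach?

start (1,3,0) = (f(1,0),f(0,1),f(1,1))
replace slot 2: 2·(1+0) − 3 = -1 → (1,-1,0)
replace slot 3: 2·(1+(-1)) − 0 = 0 → (1,-1,0)
replace slot 2: 2·(1+0) − (-1) = 3 → (1,3,0)
replace slot 3: 2·(1+3) − 0 = 8 → (1,3,8)

1,3,8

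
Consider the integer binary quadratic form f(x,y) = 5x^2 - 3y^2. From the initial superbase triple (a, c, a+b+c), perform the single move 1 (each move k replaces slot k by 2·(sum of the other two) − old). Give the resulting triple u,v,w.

start (5,-3,2) = (f(1,0),f(0,1),f(1,1))
replace slot 1: 2·((-3)+2) − 5 = -7 → (-7,-3,2)

-7,-3,2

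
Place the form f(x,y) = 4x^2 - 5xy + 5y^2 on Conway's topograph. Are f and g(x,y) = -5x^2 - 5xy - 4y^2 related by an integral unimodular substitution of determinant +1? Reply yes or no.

D₁ = -55, D₂ = -55
f: translate: b→3 (≡-5 mod 8), so (4,-5,5)→(4,3,4)
f: reduced (well bottom): (4,3,4) with a≤c, −a<b≤a
g is negative-definite; reduce −g:
−g: flip: (5,5,4)→(4,-5,5)
−g: translate: b→3 (≡-5 mod 8), so (4,-5,5)→(4,3,4)
−g: reduced (well bottom): (4,3,4) with a≤c, −a<b≤a
flip sign back: reduced form of g is (-4,-3,-4)
reduced forms (4, 3, 4) vs (-4, -3, -4) ⇒ inequivalent

no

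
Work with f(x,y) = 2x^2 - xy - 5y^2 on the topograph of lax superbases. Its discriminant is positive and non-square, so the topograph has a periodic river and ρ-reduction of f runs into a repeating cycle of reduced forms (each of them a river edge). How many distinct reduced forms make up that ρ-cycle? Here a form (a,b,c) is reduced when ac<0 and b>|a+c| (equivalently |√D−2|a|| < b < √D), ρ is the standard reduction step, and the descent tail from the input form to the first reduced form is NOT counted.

D = 41, ⌊√D⌋ = 6
descent: ρ → (-5,1,2)
descent: ρ → (2,3,-4)  [lands on river]
river: ρ → (-4,5,1)
river: ρ → (1,5,-4)
river: ρ → (-4,3,2)
river: ρ → (2,5,-2)
river: ρ → (-2,3,4)
river: ρ → (4,5,-1)
river: ρ → (-1,5,4)
river: ρ → (4,3,-2)
river: ρ → (-2,5,2)
ρ-cycle length = 10 (tail of 2 descent steps not counted)

10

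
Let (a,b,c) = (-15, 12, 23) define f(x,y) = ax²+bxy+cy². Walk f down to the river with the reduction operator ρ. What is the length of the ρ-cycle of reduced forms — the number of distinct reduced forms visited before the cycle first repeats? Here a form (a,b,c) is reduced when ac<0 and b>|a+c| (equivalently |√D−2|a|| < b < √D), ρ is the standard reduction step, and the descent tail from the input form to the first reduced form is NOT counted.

D = 1524, ⌊√D⌋ = 39
river: ρ → (23,34,-4)
river: ρ → (-4,38,5)
river: ρ → (5,32,-25)
river: ρ → (-25,18,12)
river: ρ → (12,30,-13)
river: ρ → (-13,22,20)
river: ρ → (20,18,-15)
river: ρ → (-15,12,23)
ρ-cycle length = 8 (tail of 0 descent steps not counted)

8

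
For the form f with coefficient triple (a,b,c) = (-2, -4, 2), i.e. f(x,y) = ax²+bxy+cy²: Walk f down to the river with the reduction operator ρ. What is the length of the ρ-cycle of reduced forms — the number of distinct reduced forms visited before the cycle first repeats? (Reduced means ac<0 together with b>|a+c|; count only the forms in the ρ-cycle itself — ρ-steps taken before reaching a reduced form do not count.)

D = 32, ⌊√D⌋ = 5
descent: ρ → (2,4,-2)  [lands on river]
river: ρ → (-2,4,2)
ρ-cycle length = 2 (tail of 1 descent step not counted)

2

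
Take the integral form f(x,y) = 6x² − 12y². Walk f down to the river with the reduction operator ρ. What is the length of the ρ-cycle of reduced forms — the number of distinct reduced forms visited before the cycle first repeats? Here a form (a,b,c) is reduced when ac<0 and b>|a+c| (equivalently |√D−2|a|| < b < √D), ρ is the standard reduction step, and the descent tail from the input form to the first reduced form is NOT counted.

D = 288, ⌊√D⌋ = 16
descent: ρ → (-12,0,6)
descent: ρ → (6,12,-6)  [lands on river]
river: ρ → (-6,12,6)
ρ-cycle length = 2 (tail of 2 descent steps not counted)

2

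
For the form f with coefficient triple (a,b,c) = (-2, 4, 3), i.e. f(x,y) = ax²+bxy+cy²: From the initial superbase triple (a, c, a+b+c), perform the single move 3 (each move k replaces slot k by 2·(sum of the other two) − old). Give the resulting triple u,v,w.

start (-2,3,5) = (f(1,0),f(0,1),f(1,1))
replace slot 3: 2·((-2)+3) − 5 = -3 → (-2,3,-3)

-2,3,-3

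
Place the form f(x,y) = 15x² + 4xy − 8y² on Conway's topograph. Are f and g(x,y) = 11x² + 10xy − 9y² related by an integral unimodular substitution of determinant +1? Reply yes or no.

D₁ = 496, D₂ = 496
river cycle of f (length 16): (-8, 12, 11), (11, 10, -9), (-9, 8, 12), (12, 16, -5), (-5, 14, 15), (15, 16, -4), (-4, 16, 15), (15, 14, -5), (-5, 16, 12), (12, 8, -9), … (6 more)
river cycle of g (length 16): (-9, 8, 12), (12, 16, -5), (-5, 14, 15), (15, 16, -4), (-4, 16, 15), (15, 14, -5), (-5, 16, 12), (12, 8, -9), (-9, 10, 11), (11, 12, -8), … (6 more)
cycles coincide ⇒ equivalent

yes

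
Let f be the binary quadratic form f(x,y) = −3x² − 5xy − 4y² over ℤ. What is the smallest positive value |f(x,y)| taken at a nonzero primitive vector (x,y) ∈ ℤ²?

translate: b→-1 (≡5 mod 6), so (3,5,4)→(3,-1,2)
flip: (3,-1,2)→(2,1,3)
reduced (well bottom): (2,1,3) with a≤c, −a<b≤a
well minimum |f| = |-2| = 2 (negative-definite)

2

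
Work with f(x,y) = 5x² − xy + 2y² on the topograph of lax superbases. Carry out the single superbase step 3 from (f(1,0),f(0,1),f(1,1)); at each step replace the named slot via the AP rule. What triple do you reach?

start (5,2,6) = (f(1,0),f(0,1),f(1,1))
replace slot 3: 2·(5+2) − 6 = 8 → (5,2,8)

5,2,8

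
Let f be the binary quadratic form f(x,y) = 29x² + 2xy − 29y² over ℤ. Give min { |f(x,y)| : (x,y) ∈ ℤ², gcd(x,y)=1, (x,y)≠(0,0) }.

river: ρ → (-29,56,2)
river: ρ → (2,56,-29)
river: ρ → (-29,2,29)
river: ρ → (29,56,-2)
river: ρ → (-2,56,29)
river: ρ → (29,2,-29)
closes: descent 0, river 6
min |a| on river = 2

2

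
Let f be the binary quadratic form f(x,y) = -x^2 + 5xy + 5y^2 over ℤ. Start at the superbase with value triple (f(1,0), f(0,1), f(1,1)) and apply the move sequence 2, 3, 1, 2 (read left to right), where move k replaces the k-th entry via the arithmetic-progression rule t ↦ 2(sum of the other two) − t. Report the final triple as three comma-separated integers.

start (-1,5,9) = (f(1,0),f(0,1),f(1,1))
replace slot 2: 2·((-1)+9) − 5 = 11 → (-1,11,9)
replace slot 3: 2·((-1)+11) − 9 = 11 → (-1,11,11)
replace slot 1: 2·(11+11) − (-1) = 45 → (45,11,11)
replace slot 2: 2·(45+11) − 11 = 101 → (45,101,11)

45,101,11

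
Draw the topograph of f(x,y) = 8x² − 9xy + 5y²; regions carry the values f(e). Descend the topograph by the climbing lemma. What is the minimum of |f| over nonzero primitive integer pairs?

translate: b→7 (≡-9 mod 16), so (8,-9,5)→(8,7,4)
flip: (8,7,4)→(4,-7,8)
translate: b→1 (≡-7 mod 8), so (4,-7,8)→(4,1,5)
reduced (well bottom): (4,1,5) with a≤c, −a<b≤a
well minimum = a = 4

4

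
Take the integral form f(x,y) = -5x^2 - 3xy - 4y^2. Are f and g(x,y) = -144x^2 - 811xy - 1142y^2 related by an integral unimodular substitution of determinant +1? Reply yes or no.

D₁ = -71, D₂ = -71
f is negative-definite; reduce −f:
−f: flip: (5,3,4)→(4,-3,5)
−f: reduced (well bottom): (4,-3,5) with a≤c, −a<b≤a
flip sign back: reduced form of f is (-4,3,-5)
g is negative-definite; reduce −g:
−g: translate: b→-53 (≡811 mod 288), so (144,811,1142)→(144,-53,5)
−g: flip: (144,-53,5)→(5,53,144)
−g: translate: b→3 (≡53 mod 10), so (5,53,144)→(5,3,4)
−g: flip: (5,3,4)→(4,-3,5)
−g: reduced (well bottom): (4,-3,5) with a≤c, −a<b≤a
flip sign back: reduced form of g is (-4,3,-5)
reduced forms (-4, 3, -5) vs (-4, 3, -5) ⇒ equivalent

yes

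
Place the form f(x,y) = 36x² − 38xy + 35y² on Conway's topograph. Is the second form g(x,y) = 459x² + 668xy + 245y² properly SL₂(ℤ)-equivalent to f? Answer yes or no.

D₁ = -3596, D₂ = -3596
f: translate: b→34 (≡-38 mod 72), so (36,-38,35)→(36,34,33)
f: flip: (36,34,33)→(33,-34,36)
f: translate: b→32 (≡-34 mod 66), so (33,-34,36)→(33,32,35)
f: reduced (well bottom): (33,32,35) with a≤c, −a<b≤a
g: translate: b→-250 (≡668 mod 918), so (459,668,245)→(459,-250,36)
g: flip: (459,-250,36)→(36,250,459)
g: translate: b→34 (≡250 mod 72), so (36,250,459)→(36,34,33)
g: flip: (36,34,33)→(33,-34,36)
g: translate: b→32 (≡-34 mod 66), so (33,-34,36)→(33,32,35)
g: reduced (well bottom): (33,32,35) with a≤c, −a<b≤a
reduced forms (33, 32, 35) vs (33, 32, 35) ⇒ equivalent

yes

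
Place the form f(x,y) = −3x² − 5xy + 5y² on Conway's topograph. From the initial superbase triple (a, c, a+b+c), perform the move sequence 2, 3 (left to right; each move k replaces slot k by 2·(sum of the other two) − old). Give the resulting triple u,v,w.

start (-3,5,-3) = (f(1,0),f(0,1),f(1,1))
replace slot 2: 2·((-3)+(-3)) − 5 = -17 → (-3,-17,-3)
replace slot 3: 2·((-3)+(-17)) − (-3) = -37 → (-3,-17,-37)

-3,-17,-37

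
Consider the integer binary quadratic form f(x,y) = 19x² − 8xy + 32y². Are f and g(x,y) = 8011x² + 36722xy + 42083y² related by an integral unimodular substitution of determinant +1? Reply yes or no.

D₁ = -2368, D₂ = -2368
f: reduced (well bottom): (19,-8,32) with a≤c, −a<b≤a
g: translate: b→4678 (≡36722 mod 16022), so (8011,36722,42083)→(8011,4678,683)
g: flip: (8011,4678,683)→(683,-4678,8011)
g: translate: b→-580 (≡-4678 mod 1366), so (683,-4678,8011)→(683,-580,124)
g: flip: (683,-580,124)→(124,580,683)
g: translate: b→84 (≡580 mod 248), so (124,580,683)→(124,84,19)
g: flip: (124,84,19)→(19,-84,124)
g: translate: b→-8 (≡-84 mod 38), so (19,-84,124)→(19,-8,32)
g: reduced (well bottom): (19,-8,32) with a≤c, −a<b≤a
reduced forms (19, -8, 32) vs (19, -8, 32) ⇒ equivalent

yes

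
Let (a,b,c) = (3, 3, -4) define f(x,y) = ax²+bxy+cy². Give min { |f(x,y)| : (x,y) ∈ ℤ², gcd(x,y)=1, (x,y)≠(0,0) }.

river: ρ → (-4,5,2)
river: ρ → (2,7,-1)
river: ρ → (-1,7,2)
river: ρ → (2,5,-4)
river: ρ → (-4,3,3)
river: ρ → (3,3,-4)
closes: descent 0, river 6
min |a| on river = 1

1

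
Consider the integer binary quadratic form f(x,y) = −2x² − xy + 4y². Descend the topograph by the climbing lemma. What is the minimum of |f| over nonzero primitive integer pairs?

descent: ρ → (4,1,-2)
descent: ρ → (-2,3,3)  [lands on river]
river: ρ → (3,3,-2)
river: ρ → (-2,5,1)
river: ρ → (1,5,-2)
closes: descent 2, river 4
min |a| on river = 1

1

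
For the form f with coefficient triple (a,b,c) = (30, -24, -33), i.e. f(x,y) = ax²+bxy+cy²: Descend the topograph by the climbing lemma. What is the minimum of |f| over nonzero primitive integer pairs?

descent: ρ → (-33,24,30)  [lands on river]
river: ρ → (30,36,-27)
river: ρ → (-27,18,39)
river: ρ → (39,60,-6)
river: ρ → (-6,60,39)
river: ρ → (39,18,-27)
river: ρ → (-27,36,30)
river: ρ → (30,24,-33)
river: ρ → (-33,42,21)
river: ρ → (21,42,-33)
closes: descent 1, river 10
min |a| on river = 6

6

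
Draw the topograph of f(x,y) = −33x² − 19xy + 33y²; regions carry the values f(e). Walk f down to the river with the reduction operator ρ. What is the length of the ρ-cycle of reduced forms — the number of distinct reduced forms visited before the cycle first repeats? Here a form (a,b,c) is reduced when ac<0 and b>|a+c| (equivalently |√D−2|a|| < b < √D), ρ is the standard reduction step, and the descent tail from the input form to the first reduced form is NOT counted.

D = 4717, ⌊√D⌋ = 68
descent: ρ → (33,19,-33)  [lands on river]
river: ρ → (-33,47,19)
river: ρ → (19,67,-3)
river: ρ → (-3,65,41)
river: ρ → (41,17,-27)
river: ρ → (-27,37,31)
river: ρ → (31,25,-33)
river: ρ → (-33,41,23)
river: ρ → (23,51,-23)
river: ρ → (-23,41,33)
river: ρ → (33,25,-31)
river: ρ → (-31,37,27)
river: ρ → (27,17,-41)
river: ρ → (-41,65,3)
river: ρ → (3,67,-19)
river: ρ → (-19,47,33)
ρ-cycle length = 16 (tail of 1 descent step not counted)

16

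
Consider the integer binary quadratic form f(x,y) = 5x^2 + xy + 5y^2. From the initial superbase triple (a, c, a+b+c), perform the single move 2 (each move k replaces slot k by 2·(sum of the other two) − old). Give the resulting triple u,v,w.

start (5,5,11) = (f(1,0),f(0,1),f(1,1))
replace slot 2: 2·(5+11) − 5 = 27 → (5,27,11)

5,27,11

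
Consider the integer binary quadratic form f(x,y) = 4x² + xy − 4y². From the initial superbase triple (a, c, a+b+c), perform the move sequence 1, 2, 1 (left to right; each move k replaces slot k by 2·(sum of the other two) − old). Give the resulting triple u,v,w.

start (4,-4,1) = (f(1,0),f(0,1),f(1,1))
replace slot 1: 2·((-4)+1) − 4 = -10 → (-10,-4,1)
replace slot 2: 2·((-10)+1) − (-4) = -14 → (-10,-14,1)
replace slot 1: 2·((-14)+1) − (-10) = -16 → (-16,-14,1)

-16,-14,1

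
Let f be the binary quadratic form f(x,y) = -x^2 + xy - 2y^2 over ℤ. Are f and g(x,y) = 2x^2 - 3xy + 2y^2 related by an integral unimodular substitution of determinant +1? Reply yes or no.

D₁ = -7, D₂ = -7
f is negative-definite; reduce −f:
−f: translate: b→1 (≡-1 mod 2), so (1,-1,2)→(1,1,2)
−f: reduced (well bottom): (1,1,2) with a≤c, −a<b≤a
flip sign back: reduced form of f is (-1,-1,-2)
g: translate: b→1 (≡-3 mod 4), so (2,-3,2)→(2,1,1)
g: flip: (2,1,1)→(1,-1,2)
g: translate: b→1 (≡-1 mod 2), so (1,-1,2)→(1,1,2)
g: reduced (well bottom): (1,1,2) with a≤c, −a<b≤a
reduced forms (-1, -1, -2) vs (1, 1, 2) ⇒ inequivalent

no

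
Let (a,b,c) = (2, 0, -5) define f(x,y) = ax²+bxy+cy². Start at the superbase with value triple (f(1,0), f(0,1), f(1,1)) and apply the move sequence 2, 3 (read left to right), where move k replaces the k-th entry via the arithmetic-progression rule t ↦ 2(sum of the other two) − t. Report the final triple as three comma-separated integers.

start (2,-5,-3) = (f(1,0),f(0,1),f(1,1))
replace slot 2: 2·(2+(-3)) − (-5) = 3 → (2,3,-3)
replace slot 3: 2·(2+3) − (-3) = 13 → (2,3,13)

2,3,13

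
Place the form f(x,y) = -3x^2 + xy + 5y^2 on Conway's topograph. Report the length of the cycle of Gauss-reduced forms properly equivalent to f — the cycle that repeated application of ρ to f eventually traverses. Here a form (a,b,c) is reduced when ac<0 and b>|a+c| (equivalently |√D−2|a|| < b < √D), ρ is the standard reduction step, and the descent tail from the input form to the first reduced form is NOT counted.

D = 61, ⌊√D⌋ = 7
descent: ρ → (5,-1,-3)
descent: ρ → (-3,7,1)  [lands on river]
river: ρ → (1,7,-3)
river: ρ → (-3,5,3)
river: ρ → (3,7,-1)
river: ρ → (-1,7,3)
river: ρ → (3,5,-3)
ρ-cycle length = 6 (tail of 2 descent steps not counted)

6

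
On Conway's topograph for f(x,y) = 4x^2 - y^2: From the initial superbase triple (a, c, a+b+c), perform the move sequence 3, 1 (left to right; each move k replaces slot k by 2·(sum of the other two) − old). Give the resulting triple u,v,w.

start (4,-1,3) = (f(1,0),f(0,1),f(1,1))
replace slot 3: 2·(4+(-1)) − 3 = 3 → (4,-1,3)
replace slot 1: 2·((-1)+3) − 4 = 0 → (0,-1,3)

0,-1,3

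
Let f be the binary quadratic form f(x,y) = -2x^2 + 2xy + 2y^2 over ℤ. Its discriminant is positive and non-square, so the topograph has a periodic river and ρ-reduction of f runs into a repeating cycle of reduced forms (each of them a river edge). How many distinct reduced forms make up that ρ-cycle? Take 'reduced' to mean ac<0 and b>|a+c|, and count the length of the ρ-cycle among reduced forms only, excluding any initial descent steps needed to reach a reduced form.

D = 20, ⌊√D⌋ = 4
river: ρ → (2,2,-2)
river: ρ → (-2,2,2)
ρ-cycle length = 2 (tail of 0 descent steps not counted)

2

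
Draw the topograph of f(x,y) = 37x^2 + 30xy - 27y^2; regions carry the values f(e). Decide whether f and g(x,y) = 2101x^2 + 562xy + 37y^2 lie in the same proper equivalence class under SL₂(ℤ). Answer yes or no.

D₁ = 4896, D₂ = 4896
river cycle of f (length 6): (-27, 24, 40), (40, 56, -11), (-11, 54, 45), (45, 36, -20), (-20, 44, 37), (37, 30, -27)
river cycle of g (length 6): (37, 30, -27), (-27, 24, 40), (40, 56, -11), (-11, 54, 45), (45, 36, -20), (-20, 44, 37)
cycles coincide ⇒ equivalent

yes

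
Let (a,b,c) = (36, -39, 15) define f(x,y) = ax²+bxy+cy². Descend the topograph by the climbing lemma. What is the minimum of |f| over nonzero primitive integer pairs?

translate: b→33 (≡-39 mod 72), so (36,-39,15)→(36,33,12)
flip: (36,33,12)→(12,-33,36)
translate: b→-9 (≡-33 mod 24), so (12,-33,36)→(12,-9,15)
reduced (well bottom): (12,-9,15) with a≤c, −a<b≤a
well minimum = a = 12

12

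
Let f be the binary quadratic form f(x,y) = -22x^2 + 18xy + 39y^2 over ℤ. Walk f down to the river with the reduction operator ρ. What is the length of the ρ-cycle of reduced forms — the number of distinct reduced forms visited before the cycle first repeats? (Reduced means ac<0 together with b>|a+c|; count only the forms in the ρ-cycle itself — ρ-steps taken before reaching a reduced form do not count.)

D = 3756, ⌊√D⌋ = 61
river: ρ → (39,60,-1)
river: ρ → (-1,60,39)
river: ρ → (39,18,-22)
river: ρ → (-22,26,35)
river: ρ → (35,44,-13)
river: ρ → (-13,60,3)
river: ρ → (3,60,-13)
river: ρ → (-13,44,35)
river: ρ → (35,26,-22)
river: ρ → (-22,18,39)
ρ-cycle length = 10 (tail of 0 descent steps not counted)

10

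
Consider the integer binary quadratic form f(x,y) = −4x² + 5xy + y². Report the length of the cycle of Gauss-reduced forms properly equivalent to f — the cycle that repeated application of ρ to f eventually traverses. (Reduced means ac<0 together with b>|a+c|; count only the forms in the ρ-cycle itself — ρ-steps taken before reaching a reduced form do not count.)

D = 41, ⌊√D⌋ = 6
river: ρ → (1,5,-4)
river: ρ → (-4,3,2)
river: ρ → (2,5,-2)
river: ρ → (-2,3,4)
river: ρ → (4,5,-1)
river: ρ → (-1,5,4)
river: ρ → (4,3,-2)
river: ρ → (-2,5,2)
river: ρ → (2,3,-4)
river: ρ → (-4,5,1)
ρ-cycle length = 10 (tail of 0 descent steps not counted)

10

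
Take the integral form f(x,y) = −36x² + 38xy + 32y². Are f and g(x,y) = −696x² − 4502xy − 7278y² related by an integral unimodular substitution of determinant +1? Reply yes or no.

D₁ = 6052, D₂ = 6052
river cycle of f (length 20): (32, 26, -42), (-42, 58, 16), (16, 70, -18), (-18, 74, 8), (8, 70, -36), (-36, 74, 4), (4, 70, -72), (-72, 74, 2), (2, 74, -72), (-72, 70, 4), … (10 more)
river cycle of g (length 20): (-36, 38, 32), (32, 26, -42), (-42, 58, 16), (16, 70, -18), (-18, 74, 8), (8, 70, -36), (-36, 74, 4), (4, 70, -72), (-72, 74, 2), (2, 74, -72), … (10 more)
cycles coincide ⇒ equivalent

yes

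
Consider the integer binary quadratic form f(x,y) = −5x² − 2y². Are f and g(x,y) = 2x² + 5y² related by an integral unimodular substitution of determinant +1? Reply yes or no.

D₁ = -40, D₂ = -40
f is negative-definite; reduce −f:
−f: flip: (5,0,2)→(2,0,5)
−f: reduced (well bottom): (2,0,5) with a≤c, −a<b≤a
flip sign back: reduced form of f is (-2,0,-5)
g: reduced (well bottom): (2,0,5) with a≤c, −a<b≤a
reduced forms (-2, 0, -5) vs (2, 0, 5) ⇒ inequivalent

no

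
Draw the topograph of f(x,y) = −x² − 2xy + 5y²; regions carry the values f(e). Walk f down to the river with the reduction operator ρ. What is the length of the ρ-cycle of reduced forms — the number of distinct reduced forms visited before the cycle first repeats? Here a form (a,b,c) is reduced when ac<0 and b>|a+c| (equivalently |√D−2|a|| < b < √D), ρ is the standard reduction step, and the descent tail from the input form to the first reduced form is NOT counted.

D = 24, ⌊√D⌋ = 4
descent: ρ → (5,2,-1)
descent: ρ → (-1,4,2)  [lands on river]
river: ρ → (2,4,-1)
ρ-cycle length = 2 (tail of 2 descent steps not counted)

2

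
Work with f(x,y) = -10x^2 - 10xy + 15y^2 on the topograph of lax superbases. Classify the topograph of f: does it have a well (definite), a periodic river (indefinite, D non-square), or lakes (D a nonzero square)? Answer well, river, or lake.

D = b²−4ac = (-10)² − 4·(-10)·15 = 700
D > 0 non-square ⇒ indefinite ⇒ periodic river

river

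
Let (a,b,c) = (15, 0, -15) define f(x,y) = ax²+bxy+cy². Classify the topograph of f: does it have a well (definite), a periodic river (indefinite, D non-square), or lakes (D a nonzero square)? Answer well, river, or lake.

D = b²−4ac = 0² − 4·15·(-15) = 900
D = 30² is a perfect square ⇒ form factors over ℤ ⇒ lakes

lake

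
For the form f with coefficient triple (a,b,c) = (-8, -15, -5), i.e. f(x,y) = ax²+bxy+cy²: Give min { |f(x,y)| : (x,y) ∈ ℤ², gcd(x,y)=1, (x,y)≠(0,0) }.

descent: ρ → (-5,5,2)  [lands on river]
river: ρ → (2,7,-2)
river: ρ → (-2,5,5)
river: ρ → (5,5,-2)
river: ρ → (-2,7,2)
river: ρ → (2,5,-5)
closes: descent 1, river 6
min |a| on river = 2

2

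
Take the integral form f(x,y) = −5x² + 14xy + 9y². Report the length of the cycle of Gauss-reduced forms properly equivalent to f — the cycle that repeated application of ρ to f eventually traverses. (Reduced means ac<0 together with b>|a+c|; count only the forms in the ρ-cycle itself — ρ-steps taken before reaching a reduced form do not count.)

D = 376, ⌊√D⌋ = 19
river: ρ → (9,4,-10)
river: ρ → (-10,16,3)
river: ρ → (3,14,-15)
river: ρ → (-15,16,2)
river: ρ → (2,16,-15)
river: ρ → (-15,14,3)
river: ρ → (3,16,-10)
river: ρ → (-10,4,9)
river: ρ → (9,14,-5)
river: ρ → (-5,16,6)
river: ρ → (6,8,-13)
river: ρ → (-13,18,1)
river: ρ → (1,18,-13)
river: ρ → (-13,8,6)
river: ρ → (6,16,-5)
river: ρ → (-5,14,9)
ρ-cycle length = 16 (tail of 0 descent steps not counted)

16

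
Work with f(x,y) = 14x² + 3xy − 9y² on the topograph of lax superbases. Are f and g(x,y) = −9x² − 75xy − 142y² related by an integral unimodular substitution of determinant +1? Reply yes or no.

D₁ = 513, D₂ = 513
river cycle of f (length 16): (-9, 15, 8), (8, 17, -7), (-7, 11, 14), (14, 17, -4), (-4, 15, 18), (18, 21, -1), (-1, 21, 18), (18, 15, -4), (-4, 17, 14), (14, 11, -7), … (6 more)
river cycle of g (length 16): (-9, 15, 8), (8, 17, -7), (-7, 11, 14), (14, 17, -4), (-4, 15, 18), (18, 21, -1), (-1, 21, 18), (18, 15, -4), (-4, 17, 14), (14, 11, -7), … (6 more)
cycles coincide ⇒ equivalent

yes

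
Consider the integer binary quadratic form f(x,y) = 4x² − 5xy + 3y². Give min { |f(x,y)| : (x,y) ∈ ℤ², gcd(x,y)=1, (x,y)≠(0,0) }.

translate: b→3 (≡-5 mod 8), so (4,-5,3)→(4,3,2)
flip: (4,3,2)→(2,-3,4)
translate: b→1 (≡-3 mod 4), so (2,-3,4)→(2,1,3)
reduced (well bottom): (2,1,3) with a≤c, −a<b≤a
well minimum = a = 2

2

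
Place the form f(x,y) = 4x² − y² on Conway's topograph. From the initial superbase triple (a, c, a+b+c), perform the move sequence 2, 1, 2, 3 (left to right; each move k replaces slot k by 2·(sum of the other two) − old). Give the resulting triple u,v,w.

start (4,-1,3) = (f(1,0),f(0,1),f(1,1))
replace slot 2: 2·(4+3) − (-1) = 15 → (4,15,3)
replace slot 1: 2·(15+3) − 4 = 32 → (32,15,3)
replace slot 2: 2·(32+3) − 15 = 55 → (32,55,3)
replace slot 3: 2·(32+55) − 3 = 171 → (32,55,171)

32,55,171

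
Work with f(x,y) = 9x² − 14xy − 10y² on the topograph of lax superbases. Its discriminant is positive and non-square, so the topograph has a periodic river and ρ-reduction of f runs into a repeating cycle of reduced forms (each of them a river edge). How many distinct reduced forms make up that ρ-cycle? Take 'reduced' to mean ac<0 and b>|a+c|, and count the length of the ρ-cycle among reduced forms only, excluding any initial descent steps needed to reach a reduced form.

D = 556, ⌊√D⌋ = 23
descent: ρ → (-10,14,9)  [lands on river]
river: ρ → (9,22,-2)
river: ρ → (-2,22,9)
river: ρ → (9,14,-10)
river: ρ → (-10,6,13)
river: ρ → (13,20,-3)
river: ρ → (-3,22,6)
river: ρ → (6,14,-15)
river: ρ → (-15,16,5)
river: ρ → (5,14,-18)
river: ρ → (-18,22,1)
river: ρ → (1,22,-18)
river: ρ → (-18,14,5)
river: ρ → (5,16,-15)
river: ρ → (-15,14,6)
river: ρ → (6,22,-3)
river: ρ → (-3,20,13)
river: ρ → (13,6,-10)
ρ-cycle length = 18 (tail of 1 descent step not counted)

18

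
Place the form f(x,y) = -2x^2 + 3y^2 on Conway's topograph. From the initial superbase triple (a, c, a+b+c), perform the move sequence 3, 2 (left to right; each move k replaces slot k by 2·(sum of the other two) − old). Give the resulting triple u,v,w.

start (-2,3,1) = (f(1,0),f(0,1),f(1,1))
replace slot 3: 2·((-2)+3) − 1 = 1 → (-2,3,1)
replace slot 2: 2·((-2)+1) − 3 = -5 → (-2,-5,1)

-2,-5,1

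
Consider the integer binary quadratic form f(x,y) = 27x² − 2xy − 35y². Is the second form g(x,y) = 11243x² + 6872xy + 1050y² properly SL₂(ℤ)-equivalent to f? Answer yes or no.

D₁ = 3784, D₂ = 3784
river cycle of f (length 30): (27, 52, -10), (-10, 48, 37), (37, 26, -21), (-21, 58, 5), (5, 52, -54), (-54, 56, 3), (3, 58, -35), (-35, 12, 26), (26, 40, -21), (-21, 44, 22), … (20 more)
river cycle of g (length 30): (-6, 56, 27), (27, 52, -10), (-10, 48, 37), (37, 26, -21), (-21, 58, 5), (5, 52, -54), (-54, 56, 3), (3, 58, -35), (-35, 12, 26), (26, 40, -21), … (20 more)
cycles coincide ⇒ equivalent

yes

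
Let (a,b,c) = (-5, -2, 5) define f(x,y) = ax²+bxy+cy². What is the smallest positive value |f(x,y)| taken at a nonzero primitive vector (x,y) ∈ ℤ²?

descent: ρ → (5,2,-5)  [lands on river]
river: ρ → (-5,8,2)
river: ρ → (2,8,-5)
river: ρ → (-5,2,5)
river: ρ → (5,8,-2)
river: ρ → (-2,8,5)
closes: descent 1, river 6
min |a| on river = 2

2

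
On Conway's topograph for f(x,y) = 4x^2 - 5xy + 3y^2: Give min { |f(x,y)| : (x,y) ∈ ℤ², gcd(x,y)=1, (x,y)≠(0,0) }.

translate: b→3 (≡-5 mod 8), so (4,-5,3)→(4,3,2)
flip: (4,3,2)→(2,-3,4)
translate: b→1 (≡-3 mod 4), so (2,-3,4)→(2,1,3)
reduced (well bottom): (2,1,3) with a≤c, −a<b≤a
well minimum = a = 2

2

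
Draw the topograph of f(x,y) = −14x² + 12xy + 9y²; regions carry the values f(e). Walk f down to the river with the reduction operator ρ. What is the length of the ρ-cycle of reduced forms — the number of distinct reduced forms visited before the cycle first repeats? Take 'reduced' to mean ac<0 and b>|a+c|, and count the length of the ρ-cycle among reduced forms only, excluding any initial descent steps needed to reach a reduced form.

D = 648, ⌊√D⌋ = 25
river: ρ → (9,24,-2)
river: ρ → (-2,24,9)
river: ρ → (9,12,-14)
river: ρ → (-14,16,7)
river: ρ → (7,12,-18)
river: ρ → (-18,24,1)
river: ρ → (1,24,-18)
river: ρ → (-18,12,7)
river: ρ → (7,16,-14)
river: ρ → (-14,12,9)
ρ-cycle length = 10 (tail of 0 descent steps not counted)

10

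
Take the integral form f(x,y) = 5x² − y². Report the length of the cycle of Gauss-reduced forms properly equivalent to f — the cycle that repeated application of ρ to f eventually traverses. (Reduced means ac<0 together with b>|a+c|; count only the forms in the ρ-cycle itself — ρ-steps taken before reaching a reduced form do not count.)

D = 20, ⌊√D⌋ = 4
descent: ρ → (-1,4,1)  [lands on river]
river: ρ → (1,4,-1)
ρ-cycle length = 2 (tail of 1 descent step not counted)

2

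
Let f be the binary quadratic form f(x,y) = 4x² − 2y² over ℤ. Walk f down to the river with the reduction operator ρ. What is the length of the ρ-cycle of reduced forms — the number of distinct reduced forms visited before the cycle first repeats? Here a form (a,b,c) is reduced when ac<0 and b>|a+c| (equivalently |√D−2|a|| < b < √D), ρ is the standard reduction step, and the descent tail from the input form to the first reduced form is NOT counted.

D = 32, ⌊√D⌋ = 5
descent: ρ → (-2,4,2)  [lands on river]
river: ρ → (2,4,-2)
ρ-cycle length = 2 (tail of 1 descent step not counted)

2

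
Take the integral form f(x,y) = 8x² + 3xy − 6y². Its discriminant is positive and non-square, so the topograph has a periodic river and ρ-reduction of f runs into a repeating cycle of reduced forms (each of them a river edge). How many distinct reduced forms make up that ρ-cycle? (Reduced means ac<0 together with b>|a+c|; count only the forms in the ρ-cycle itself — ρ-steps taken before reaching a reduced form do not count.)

D = 201, ⌊√D⌋ = 14
river: ρ → (-6,9,5)
river: ρ → (5,11,-4)
river: ρ → (-4,13,2)
river: ρ → (2,11,-10)
river: ρ → (-10,9,3)
river: ρ → (3,9,-10)
river: ρ → (-10,11,2)
river: ρ → (2,13,-4)
river: ρ → (-4,11,5)
river: ρ → (5,9,-6)
river: ρ → (-6,3,8)
river: ρ → (8,13,-1)
river: ρ → (-1,13,8)
river: ρ → (8,3,-6)
ρ-cycle length = 14 (tail of 0 descent steps not counted)

14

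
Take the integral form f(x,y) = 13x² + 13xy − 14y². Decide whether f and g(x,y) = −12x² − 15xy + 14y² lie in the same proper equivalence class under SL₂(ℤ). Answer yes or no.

D₁ = 897, D₂ = 897
river cycle of f (length 10): (-14, 15, 12), (12, 9, -17), (-17, 25, 4), (4, 23, -23), (-23, 23, 4), (4, 25, -17), (-17, 9, 12), (12, 15, -14), (-14, 13, 13), (13, 13, -14)
river cycle of g (length 10): (14, 15, -12), (-12, 9, 17), (17, 25, -4), (-4, 23, 23), (23, 23, -4), (-4, 25, 17), (17, 9, -12), (-12, 15, 14), (14, 13, -13), (-13, 13, 14)
cycles differ ⇒ inequivalent

no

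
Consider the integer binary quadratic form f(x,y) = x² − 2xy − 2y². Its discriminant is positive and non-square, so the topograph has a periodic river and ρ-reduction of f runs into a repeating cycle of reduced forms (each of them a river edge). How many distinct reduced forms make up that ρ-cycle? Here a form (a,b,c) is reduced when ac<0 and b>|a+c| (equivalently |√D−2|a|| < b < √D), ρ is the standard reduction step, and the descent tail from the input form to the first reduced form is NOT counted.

D = 12, ⌊√D⌋ = 3
descent: ρ → (-2,2,1)  [lands on river]
river: ρ → (1,2,-2)
ρ-cycle length = 2 (tail of 1 descent step not counted)

2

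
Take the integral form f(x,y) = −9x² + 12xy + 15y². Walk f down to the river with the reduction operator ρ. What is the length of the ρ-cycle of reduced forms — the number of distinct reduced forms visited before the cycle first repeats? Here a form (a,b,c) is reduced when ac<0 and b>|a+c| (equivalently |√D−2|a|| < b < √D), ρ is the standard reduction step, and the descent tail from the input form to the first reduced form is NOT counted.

D = 684, ⌊√D⌋ = 26
river: ρ → (15,18,-6)
river: ρ → (-6,18,15)
river: ρ → (15,12,-9)
river: ρ → (-9,24,3)
river: ρ → (3,24,-9)
river: ρ → (-9,12,15)
ρ-cycle length = 6 (tail of 0 descent steps not counted)

6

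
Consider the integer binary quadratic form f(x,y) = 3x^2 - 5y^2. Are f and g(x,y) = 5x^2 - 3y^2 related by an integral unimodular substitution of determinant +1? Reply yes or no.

D₁ = 60, D₂ = 60
river cycle of f (length 2): (3, 6, -2), (-2, 6, 3)
river cycle of g (length 2): (-3, 6, 2), (2, 6, -3)
cycles differ ⇒ inequivalent

no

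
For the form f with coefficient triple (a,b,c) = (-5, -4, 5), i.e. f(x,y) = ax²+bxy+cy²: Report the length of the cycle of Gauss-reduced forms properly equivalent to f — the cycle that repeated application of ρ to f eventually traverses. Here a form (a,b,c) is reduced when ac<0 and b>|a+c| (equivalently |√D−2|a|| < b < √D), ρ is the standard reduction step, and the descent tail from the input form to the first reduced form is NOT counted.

D = 116, ⌊√D⌋ = 10
descent: ρ → (5,4,-5)  [lands on river]
river: ρ → (-5,6,4)
river: ρ → (4,10,-1)
river: ρ → (-1,10,4)
river: ρ → (4,6,-5)
river: ρ → (-5,4,5)
river: ρ → (5,6,-4)
river: ρ → (-4,10,1)
river: ρ → (1,10,-4)
river: ρ → (-4,6,5)
ρ-cycle length = 10 (tail of 1 descent step not counted)

10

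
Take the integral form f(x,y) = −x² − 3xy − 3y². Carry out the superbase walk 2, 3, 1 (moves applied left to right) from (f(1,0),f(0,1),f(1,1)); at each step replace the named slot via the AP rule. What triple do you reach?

start (-1,-3,-7) = (f(1,0),f(0,1),f(1,1))
replace slot 2: 2·((-1)+(-7)) − (-3) = -13 → (-1,-13,-7)
replace slot 3: 2·((-1)+(-13)) − (-7) = -21 → (-1,-13,-21)
replace slot 1: 2·((-13)+(-21)) − (-1) = -67 → (-67,-13,-21)

-67,-13,-21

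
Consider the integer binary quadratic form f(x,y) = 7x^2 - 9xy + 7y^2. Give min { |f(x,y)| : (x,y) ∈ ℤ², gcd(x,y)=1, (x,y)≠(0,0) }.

translate: b→5 (≡-9 mod 14), so (7,-9,7)→(7,5,5)
flip: (7,5,5)→(5,-5,7)
translate: b→5 (≡-5 mod 10), so (5,-5,7)→(5,5,7)
reduced (well bottom): (5,5,7) with a≤c, −a<b≤a
well minimum = a = 5

5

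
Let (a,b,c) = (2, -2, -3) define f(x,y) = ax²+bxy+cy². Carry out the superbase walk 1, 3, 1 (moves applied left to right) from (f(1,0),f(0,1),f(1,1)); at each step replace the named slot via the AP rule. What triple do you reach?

start (2,-3,-3) = (f(1,0),f(0,1),f(1,1))
replace slot 1: 2·((-3)+(-3)) − 2 = -14 → (-14,-3,-3)
replace slot 3: 2·((-14)+(-3)) − (-3) = -31 → (-14,-3,-31)
replace slot 1: 2·((-3)+(-31)) − (-14) = -54 → (-54,-3,-31)

-54,-3,-31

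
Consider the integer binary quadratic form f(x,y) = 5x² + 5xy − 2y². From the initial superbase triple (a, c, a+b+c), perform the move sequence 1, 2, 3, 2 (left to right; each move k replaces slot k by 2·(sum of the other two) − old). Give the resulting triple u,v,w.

start (5,-2,8) = (f(1,0),f(0,1),f(1,1))
replace slot 1: 2·((-2)+8) − 5 = 7 → (7,-2,8)
replace slot 2: 2·(7+8) − (-2) = 32 → (7,32,8)
replace slot 3: 2·(7+32) − 8 = 70 → (7,32,70)
replace slot 2: 2·(7+70) − 32 = 122 → (7,122,70)

7,122,70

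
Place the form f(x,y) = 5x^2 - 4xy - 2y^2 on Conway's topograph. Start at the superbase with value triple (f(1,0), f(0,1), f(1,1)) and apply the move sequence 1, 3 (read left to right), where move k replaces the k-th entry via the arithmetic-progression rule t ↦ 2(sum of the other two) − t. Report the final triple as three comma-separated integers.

start (5,-2,-1) = (f(1,0),f(0,1),f(1,1))
replace slot 1: 2·((-2)+(-1)) − 5 = -11 → (-11,-2,-1)
replace slot 3: 2·((-11)+(-2)) − (-1) = -25 → (-11,-2,-25)

-11,-2,-25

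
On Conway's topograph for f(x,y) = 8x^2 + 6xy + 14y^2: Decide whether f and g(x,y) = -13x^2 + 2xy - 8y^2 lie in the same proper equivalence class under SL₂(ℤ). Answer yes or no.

D₁ = -412, D₂ = -412
f: reduced (well bottom): (8,6,14) with a≤c, −a<b≤a
g is negative-definite; reduce −g:
−g: flip: (13,-2,8)→(8,2,13)
−g: reduced (well bottom): (8,2,13) with a≤c, −a<b≤a
flip sign back: reduced form of g is (-8,-2,-13)
reduced forms (8, 6, 14) vs (-8, -2, -13) ⇒ inequivalent

no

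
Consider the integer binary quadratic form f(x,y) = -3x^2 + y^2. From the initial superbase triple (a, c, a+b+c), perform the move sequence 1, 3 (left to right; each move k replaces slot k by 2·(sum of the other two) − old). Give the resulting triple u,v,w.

start (-3,1,-2) = (f(1,0),f(0,1),f(1,1))
replace slot 1: 2·(1+(-2)) − (-3) = 1 → (1,1,-2)
replace slot 3: 2·(1+1) − (-2) = 6 → (1,1,6)

1,1,6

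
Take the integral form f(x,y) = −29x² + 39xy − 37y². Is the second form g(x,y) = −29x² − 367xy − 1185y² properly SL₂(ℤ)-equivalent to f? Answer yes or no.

D₁ = -2771, D₂ = -2771
f is negative-definite; reduce −f:
−f: translate: b→19 (≡-39 mod 58), so (29,-39,37)→(29,19,27)
−f: flip: (29,19,27)→(27,-19,29)
−f: reduced (well bottom): (27,-19,29) with a≤c, −a<b≤a
flip sign back: reduced form of f is (-27,19,-29)
g is negative-definite; reduce −g:
−g: translate: b→19 (≡367 mod 58), so (29,367,1185)→(29,19,27)
−g: flip: (29,19,27)→(27,-19,29)
−g: reduced (well bottom): (27,-19,29) with a≤c, −a<b≤a
flip sign back: reduced form of g is (-27,19,-29)
reduced forms (-27, 19, -29) vs (-27, 19, -29) ⇒ equivalent

yes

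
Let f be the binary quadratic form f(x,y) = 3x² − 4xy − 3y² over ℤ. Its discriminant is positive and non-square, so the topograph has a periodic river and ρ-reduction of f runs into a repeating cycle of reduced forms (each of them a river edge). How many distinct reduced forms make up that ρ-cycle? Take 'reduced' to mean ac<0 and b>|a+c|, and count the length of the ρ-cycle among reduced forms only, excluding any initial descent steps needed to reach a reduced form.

D = 52, ⌊√D⌋ = 7
descent: ρ → (-3,4,3)  [lands on river]
river: ρ → (3,2,-4)
river: ρ → (-4,6,1)
river: ρ → (1,6,-4)
river: ρ → (-4,2,3)
river: ρ → (3,4,-3)
river: ρ → (-3,2,4)
river: ρ → (4,6,-1)
river: ρ → (-1,6,4)
river: ρ → (4,2,-3)
ρ-cycle length = 10 (tail of 1 descent step not counted)

10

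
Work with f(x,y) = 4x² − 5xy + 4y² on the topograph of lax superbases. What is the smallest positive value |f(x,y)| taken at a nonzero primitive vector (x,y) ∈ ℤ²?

translate: b→3 (≡-5 mod 8), so (4,-5,4)→(4,3,3)
flip: (4,3,3)→(3,-3,4)
translate: b→3 (≡-3 mod 6), so (3,-3,4)→(3,3,4)
reduced (well bottom): (3,3,4) with a≤c, −a<b≤a
well minimum = a = 3

3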